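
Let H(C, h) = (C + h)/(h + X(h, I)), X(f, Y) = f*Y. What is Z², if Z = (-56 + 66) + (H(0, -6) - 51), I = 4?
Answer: 41616/25 ≈ 1664.6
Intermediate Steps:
X(f, Y) = Y*f
H(C, h) = (C + h)/(5*h) (H(C, h) = (C + h)/(h + 4*h) = (C + h)/((5*h)) = (C + h)*(1/(5*h)) = (C + h)/(5*h))
Z = -204/5 (Z = (-56 + 66) + ((⅕)*(0 - 6)/(-6) - 51) = 10 + ((⅕)*(-⅙)*(-6) - 51) = 10 + (⅕ - 51) = 10 - 254/5 = -204/5 ≈ -40.800)
Z² = (-204/5)² = 41616/25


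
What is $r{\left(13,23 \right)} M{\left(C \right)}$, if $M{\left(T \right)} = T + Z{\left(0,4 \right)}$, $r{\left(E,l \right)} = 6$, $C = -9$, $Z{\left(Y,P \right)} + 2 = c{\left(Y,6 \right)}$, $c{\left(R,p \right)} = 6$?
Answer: $-30$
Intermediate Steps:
$Z{\left(Y,P \right)} = 4$ ($Z{\left(Y,P \right)} = -2 + 6 = 4$)
$M{\left(T \right)} = 4 + T$ ($M{\left(T \right)} = T + 4 = 4 + T$)
$r{\left(13,23 \right)} M{\left(C \right)} = 6 \left(4 - 9\right) = 6 \left(-5\right) = -30$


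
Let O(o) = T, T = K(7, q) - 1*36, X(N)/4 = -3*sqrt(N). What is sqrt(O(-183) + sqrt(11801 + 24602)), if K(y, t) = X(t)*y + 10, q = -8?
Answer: sqrt(-26 + sqrt(36403) - 168*I*sqrt(2)) ≈ 15.066 - 7.8851*I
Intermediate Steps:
X(N) = -12*sqrt(N) (X(N) = 4*(-3*sqrt(N)) = -12*sqrt(N))
K(y, t) = 10 - 12*y*sqrt(t) (K(y, t) = (-12*sqrt(t))*y + 10 = -12*y*sqrt(t) + 10 = 10 - 12*y*sqrt(t))
T = -26 - 168*I*sqrt(2) (T = (10 - 12*7*sqrt(-8)) - 1*36 = (10 - 12*7*2*I*sqrt(2)) - 36 = (10 - 168*I*sqrt(2)) - 36 = -26 - 168*I*sqrt(2) ≈ -26.0 - 237.59*I)
O(o) = -26 - 168*I*sqrt(2)
sqrt(O(-183) + sqrt(11801 + 24602)) = sqrt((-26 - 168*I*sqrt(2)) + sqrt(11801 + 24602)) = sqrt((-26 - 168*I*sqrt(2)) + sqrt(36403)) = sqrt(-26 + sqrt(36403) - 168*I*sqrt(2))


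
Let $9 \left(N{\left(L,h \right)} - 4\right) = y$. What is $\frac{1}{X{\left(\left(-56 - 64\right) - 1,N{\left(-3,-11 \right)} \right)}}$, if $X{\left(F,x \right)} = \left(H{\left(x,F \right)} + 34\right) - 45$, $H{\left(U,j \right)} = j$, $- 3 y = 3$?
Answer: $- \frac{1}{132} \approx -0.0075758$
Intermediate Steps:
$y = -1$ ($y = \left(- \frac{1}{3}\right) 3 = -1$)
$N{\left(L,h \right)} = \frac{35}{9}$ ($N{\left(L,h \right)} = 4 + \frac{1}{9} \left(-1\right) = 4 - \frac{1}{9} = \frac{35}{9}$)
$X{\left(F,x \right)} = -11 + F$ ($X{\left(F,x \right)} = \left(F + 34\right) - 45 = \left(34 + F\right) - 45 = -11 + F$)
$\frac{1}{X{\left(\left(-56 - 64\right) - 1,N{\left(-3,-11 \right)} \right)}} = \frac{1}{-11 - 121} = \frac{1}{-132} = - \frac{1}{132}$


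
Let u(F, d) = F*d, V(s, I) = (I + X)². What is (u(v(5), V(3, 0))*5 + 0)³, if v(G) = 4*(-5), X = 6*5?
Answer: -729000000000000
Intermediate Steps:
X = 30
v(G) = -20
V(s, I) = (30 + I)² (V(s, I) = (I + 30)² = (30 + I)²)
(u(v(5), V(3, 0))*5 + 0)³ = (-20*(30 + 0)²*5 + 0)³ = (-20*30²*5 + 0)³ = (-20*900*5 + 0)³ = (-18000*5 + 0)³ = (-90000 + 0)³ = (-90000)³ = -729000000000000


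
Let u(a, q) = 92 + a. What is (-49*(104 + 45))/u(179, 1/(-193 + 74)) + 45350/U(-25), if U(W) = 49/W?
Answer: -307603999/13279 ≈ -23165.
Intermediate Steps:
(-49*(104 + 45))/u(179, 1/(-193 + 74)) + 45350/U(-25) = (-49*(104 + 45))/(92 + 179) + 45350/((49/(-25))) = -49*149/271 + 45350/((49*(-1/25))) = -7301*1/271 + 45350/(-49/25) = -7301/271 + 45350*(-25/49) = -7301/271 - 1133750/49 = -307603999/13279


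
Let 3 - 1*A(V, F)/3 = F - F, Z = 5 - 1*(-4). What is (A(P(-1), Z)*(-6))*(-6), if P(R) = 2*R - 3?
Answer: 324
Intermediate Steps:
P(R) = -3 + 2*R
Z = 9 (Z = 5 + 4 = 9)
A(V, F) = 9 (A(V, F) = 9 - 3*(F - F) = 9 - 3*0 = 9 + 0 = 9)
(A(P(-1), Z)*(-6))*(-6) = (9*(-6))*(-6) = -54*(-6) = 324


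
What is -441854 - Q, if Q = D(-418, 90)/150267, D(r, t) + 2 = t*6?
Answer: -66396075556/150267 ≈ -4.4185e+5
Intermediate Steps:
D(r, t) = -2 + 6*t (D(r, t) = -2 + t*6 = -2 + 6*t)
Q = 538/150267 (Q = (-2 + 6*90)/150267 = (-2 + 540)*(1/150267) = 538*(1/150267) = 538/150267 ≈ 0.0035803)
-441854 - Q = -441854 - 1*538/150267 = -441854 - 538/150267 = -66396075556/150267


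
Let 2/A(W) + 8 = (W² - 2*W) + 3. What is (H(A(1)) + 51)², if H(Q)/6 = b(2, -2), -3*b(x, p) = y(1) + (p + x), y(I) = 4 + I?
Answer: 1681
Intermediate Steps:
b(x, p) = -5/3 - p/3 - x/3 (b(x, p) = -((4 + 1) + (p + x))/3 = -(5 + (p + x))/3 = -(5 + p + x)/3 = -5/3 - p/3 - x/3)
A(W) = 2/(-5 + W² - 2*W) (A(W) = 2/(-8 + ((W² - 2*W) + 3)) = 2/(-8 + (3 + W² - 2*W)) = 2/(-5 + W² - 2*W))
H(Q) = -10 (H(Q) = 6*(-5/3 - ⅓*(-2) - ⅓*2) = 6*(-5/3 + ⅔ - ⅔) = 6*(-5/3) = -10)
(H(A(1)) + 51)² = (-10 + 51)² = 41² = 1681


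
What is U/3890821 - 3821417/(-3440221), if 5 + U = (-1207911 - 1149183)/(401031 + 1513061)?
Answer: 14229769616249388705/12810332617718163286 ≈ 1.1108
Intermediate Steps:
U = -5963777/957046 (U = -5 + (-1207911 - 1149183)/(401031 + 1513061) = -5 - 2357094/1914092 = -5 - 2357094*1/1914092 = -5 - 1178547/957046 = -5963777/957046 ≈ -6.2314)
U/3890821 - 3821417/(-3440221) = -5963777/957046/3890821 - 3821417/(-3440221) = -5963777/957046*1/3890821 - 3821417*(-1/3440221) = -5963777/3723694674766 + 3821417/3440221 = 14229769616249388705/12810332617718163286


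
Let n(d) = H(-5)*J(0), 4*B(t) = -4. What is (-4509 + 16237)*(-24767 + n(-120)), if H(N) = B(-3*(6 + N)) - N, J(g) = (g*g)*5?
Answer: -290467376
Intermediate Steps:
B(t) = -1 (B(t) = (1/4)*(-4) = -1)
J(g) = 5*g**2 (J(g) = g**2*5 = 5*g**2)
H(N) = -1 - N
n(d) = 0 (n(d) = (-1 - 1*(-5))*(5*0**2) = (-1 + 5)*(5*0) = 4*0 = 0)
(-4509 + 16237)*(-24767 + n(-120)) = (-4509 + 16237)*(-24767 + 0) = 11728*(-24767) = -290467376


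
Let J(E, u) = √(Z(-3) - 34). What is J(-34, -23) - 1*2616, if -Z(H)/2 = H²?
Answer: -2616 + 2*I*√13 ≈ -2616.0 + 7.2111*I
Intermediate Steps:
Z(H) = -2*H²
J(E, u) = 2*I*√13 (J(E, u) = √(-2*(-3)² - 34) = √(-2*9 - 34) = √(-18 - 34) = √(-52) = 2*I*√13)
J(-34, -23) - 1*2616 = 2*I*√13 - 1*2616 = 2*I*√13 - 2616 = -2616 + 2*I*√13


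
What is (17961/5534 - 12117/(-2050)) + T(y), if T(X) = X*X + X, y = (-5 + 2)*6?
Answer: 893838432/2836175 ≈ 315.16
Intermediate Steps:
y = -18 (y = -3*6 = -18)
T(X) = X + X**2 (T(X) = X**2 + X = X + X**2)
(17961/5534 - 12117/(-2050)) + T(y) = (17961/5534 - 12117/(-2050)) - 18*(1 - 18) = (17961*(1/5534) - 12117*(-1/2050)) - 18*(-17) = (17961/5534 + 12117/2050) + 306 = 25968882/2836175 + 306 = 893838432/2836175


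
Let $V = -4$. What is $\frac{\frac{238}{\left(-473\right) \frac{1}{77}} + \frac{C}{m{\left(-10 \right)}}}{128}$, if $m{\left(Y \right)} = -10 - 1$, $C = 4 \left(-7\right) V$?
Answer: $- \frac{11571}{30272} \approx -0.38223$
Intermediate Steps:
$C = 112$ ($C = 4 \left(-7\right) \left(-4\right) = \left(-28\right) \left(-4\right) = 112$)
$m{\left(Y \right)} = -11$ ($m{\left(Y \right)} = -10 - 1 = -11$)
$\frac{\frac{238}{\left(-473\right) \frac{1}{77}} + \frac{C}{m{\left(-10 \right)}}}{128} = \frac{\frac{238}{\left(-473\right) \frac{1}{77}} + \frac{112}{-11}}{128} = \left(\frac{238}{\left(-473\right) \frac{1}{77}} + 112 \left(- \frac{1}{11}\right)\right) \frac{1}{128} = \left(\frac{238}{- \frac{43}{7}} - \frac{112}{11}\right) \frac{1}{128} = \left(238 \left(- \frac{7}{43}\right) - \frac{112}{11}\right) \frac{1}{128} = \left(- \frac{1666}{43} - \frac{112}{11}\right) \frac{1}{128} = \left(- \frac{23142}{473}\right) \frac{1}{128} = - \frac{11571}{30272}$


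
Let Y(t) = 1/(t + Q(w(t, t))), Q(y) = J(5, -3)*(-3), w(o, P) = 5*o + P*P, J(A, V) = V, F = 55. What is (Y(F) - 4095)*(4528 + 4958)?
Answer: -1243040697/32 ≈ -3.8845e+7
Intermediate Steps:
w(o, P) = P**2 + 5*o (w(o, P) = 5*o + P**2 = P**2 + 5*o)
Q(y) = 9 (Q(y) = -3*(-3) = 9)
Y(t) = 1/(9 + t) (Y(t) = 1/(t + 9) = 1/(9 + t))
(Y(F) - 4095)*(4528 + 4958) = (1/(9 + 55) - 4095)*(4528 + 4958) = (1/64 - 4095)*9486 = -262079/64*9486 = -1243040697/32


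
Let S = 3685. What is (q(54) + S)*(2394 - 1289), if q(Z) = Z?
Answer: 4131595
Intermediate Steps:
(q(54) + S)*(2394 - 1289) = (54 + 3685)*(2394 - 1289) = 3739*1105 = 4131595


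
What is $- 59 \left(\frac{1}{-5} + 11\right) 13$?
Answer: $- \frac{41418}{5} \approx -8283.6$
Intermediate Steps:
$- 59 \left(\frac{1}{-5} + 11\right) 13 = - 59 \left(- \frac{1}{5} + 11\right) 13 = \left(-59\right) \frac{54}{5} \cdot 13 = \left(- \frac{3186}{5}\right) 13 = - \frac{41418}{5}$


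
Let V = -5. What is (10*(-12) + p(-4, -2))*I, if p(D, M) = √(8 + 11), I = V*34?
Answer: 20400 - 170*√19 ≈ 19659.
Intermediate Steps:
I = -170 (I = -5*34 = -170)
p(D, M) = √19
(10*(-12) + p(-4, -2))*I = (10*(-12) + √19)*(-170) = (-120 + √19)*(-170) = 20400 - 170*√19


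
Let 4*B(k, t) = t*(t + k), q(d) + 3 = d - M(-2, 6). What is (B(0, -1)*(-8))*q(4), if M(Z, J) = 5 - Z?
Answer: 12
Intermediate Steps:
q(d) = -10 + d (q(d) = -3 + (d - (5 - 1*(-2))) = -3 + (d - (5 + 2)) = -3 + (d - 1*7) = -3 + (d - 7) = -3 + (-7 + d) = -10 + d)
B(k, t) = t*(k + t)/4 (B(k, t) = (t*(t + k))/4 = (t*(k + t))/4 = t*(k + t)/4)
(B(0, -1)*(-8))*q(4) = (((1/4)*(-1)*(0 - 1))*(-8))*(-10 + 4) = (((1/4)*(-1)*(-1))*(-8))*(-6) = ((1/4)*(-8))*(-6) = -2*(-6) = 12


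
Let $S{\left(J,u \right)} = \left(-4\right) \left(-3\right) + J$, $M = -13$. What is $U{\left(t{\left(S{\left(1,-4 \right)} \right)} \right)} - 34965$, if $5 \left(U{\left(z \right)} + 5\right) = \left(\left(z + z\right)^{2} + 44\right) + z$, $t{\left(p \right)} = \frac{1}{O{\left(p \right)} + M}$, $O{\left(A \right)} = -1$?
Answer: $- \frac{17130993}{490} \approx -34961.0$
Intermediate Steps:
$S{\left(J,u \right)} = 12 + J$
$t{\left(p \right)} = - \frac{1}{14}$ ($t{\left(p \right)} = \frac{1}{-1 - 13} = \frac{1}{-14} = - \frac{1}{14}$)
$U{\left(z \right)} = \frac{19}{5} + \frac{z}{5} + \frac{4 z^{2}}{5}$ ($U{\left(z \right)} = -5 + \frac{\left(\left(z + z\right)^{2} + 44\right) + z}{5} = -5 + \frac{\left(\left(2 z\right)^{2} + 44\right) + z}{5} = -5 + \frac{\left(4 z^{2} + 44\right) + z}{5} = -5 + \frac{\left(44 + 4 z^{2}\right) + z}{5} = -5 + \frac{44 + z + 4 z^{2}}{5} = -5 + \left(\frac{44}{5} + \frac{z}{5} + \frac{4 z^{2}}{5}\right) = \frac{19}{5} + \frac{z}{5} + \frac{4 z^{2}}{5}$)
$U{\left(t{\left(S{\left(1,-4 \right)} \right)} \right)} - 34965 = \left(\frac{19}{5} + \frac{1}{5} \left(- \frac{1}{14}\right) + \frac{4 \left(- \frac{1}{14}\right)^{2}}{5}\right) - 34965 = \left(\frac{19}{5} - \frac{1}{70} + \frac{4}{5} \cdot \frac{1}{196}\right) - 34965 = \left(\frac{19}{5} - \frac{1}{70} + \frac{1}{245}\right) - 34965 = \frac{1857}{490} - 34965 = - \frac{17130993}{490}$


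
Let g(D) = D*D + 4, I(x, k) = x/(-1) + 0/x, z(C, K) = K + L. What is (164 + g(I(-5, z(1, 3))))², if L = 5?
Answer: 37249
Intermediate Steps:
z(C, K) = 5 + K (z(C, K) = K + 5 = 5 + K)
I(x, k) = -x (I(x, k) = x*(-1) + 0 = -x + 0 = -x)
g(D) = 4 + D² (g(D) = D² + 4 = 4 + D²)
(164 + g(I(-5, z(1, 3))))² = (164 + (4 + (-1*(-5))²))² = (164 + (4 + 5²))² = (164 + (4 + 25))² = (164 + 29)² = 193² = 37249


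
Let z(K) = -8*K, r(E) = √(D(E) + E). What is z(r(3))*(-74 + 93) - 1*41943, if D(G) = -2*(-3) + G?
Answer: -41943 - 304*√3 ≈ -42470.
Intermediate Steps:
D(G) = 6 + G
r(E) = √(6 + 2*E) (r(E) = √((6 + E) + E) = √(6 + 2*E))
z(r(3))*(-74 + 93) - 1*41943 = (-8*√(6 + 2*3))*(-74 + 93) - 1*41943 = -8*√(6 + 6)*19 - 41943 = -16*√3*19 - 41943 = -304*√3 - 41943 = -41943 - 304*√3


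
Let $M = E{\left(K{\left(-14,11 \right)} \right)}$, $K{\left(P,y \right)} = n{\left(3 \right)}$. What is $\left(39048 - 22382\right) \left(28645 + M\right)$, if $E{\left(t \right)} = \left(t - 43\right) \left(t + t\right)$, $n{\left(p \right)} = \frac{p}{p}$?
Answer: $475997626$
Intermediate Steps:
$n{\left(p \right)} = 1$
$K{\left(P,y \right)} = 1$
$E{\left(t \right)} = 2 t \left(-43 + t\right)$ ($E{\left(t \right)} = \left(-43 + t\right) 2 t = 2 t \left(-43 + t\right)$)
$M = -84$ ($M = 2 \cdot 1 \left(-43 + 1\right) = 2 \cdot 1 \left(-42\right) = -84$)
$\left(39048 - 22382\right) \left(28645 + M\right) = \left(39048 - 22382\right) \left(28645 - 84\right) = 16666 \cdot 28561 = 475997626$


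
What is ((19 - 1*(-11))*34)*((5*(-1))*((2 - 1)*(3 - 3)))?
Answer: 0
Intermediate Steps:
((19 - 1*(-11))*34)*((5*(-1))*((2 - 1)*(3 - 3))) = ((19 + 11)*34)*(-5*0) = (30*34)*(-5*0) = 1020*0 = 0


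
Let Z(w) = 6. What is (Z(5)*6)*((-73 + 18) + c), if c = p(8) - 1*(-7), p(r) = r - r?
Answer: -1728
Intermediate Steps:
p(r) = 0
c = 7 (c = 0 - 1*(-7) = 0 + 7 = 7)
(Z(5)*6)*((-73 + 18) + c) = (6*6)*((-73 + 18) + 7) = 36*(-55 + 7) = 36*(-48) = -1728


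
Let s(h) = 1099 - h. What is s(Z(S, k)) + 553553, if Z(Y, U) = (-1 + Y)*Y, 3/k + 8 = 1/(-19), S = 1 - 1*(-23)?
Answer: 554100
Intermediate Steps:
S = 24 (S = 1 + 23 = 24)
k = -19/51 (k = 3/(-8 + 1/(-19)) = 3/(-8 - 1/19) = 3/(-153/19) = 3*(-19/153) = -19/51 ≈ -0.37255)
Z(Y, U) = Y*(-1 + Y)
s(Z(S, k)) + 553553 = (1099 - 24*(-1 + 24)) + 553553 = (1099 - 24*23) + 553553 = (1099 - 1*552) + 553553 = (1099 - 552) + 553553 = 547 + 553553 = 554100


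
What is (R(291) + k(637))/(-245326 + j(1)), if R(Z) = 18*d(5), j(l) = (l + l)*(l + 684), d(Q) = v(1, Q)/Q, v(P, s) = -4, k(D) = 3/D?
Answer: 45849/776999860 ≈ 5.9008e-5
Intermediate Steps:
d(Q) = -4/Q
j(l) = 2*l*(684 + l) (j(l) = (2*l)*(684 + l) = 2*l*(684 + l))
R(Z) = -72/5 (R(Z) = 18*(-4/5) = -72/5)
(R(291) + k(637))/(-245326 + j(1)) = (-72/5 + 3/637)/(-245326 + 2*1*(684 + 1)) = (-72/5 + 3*(1/637))/(-245326 + 2*1*685) = (-72/5 + 3/637)/(-245326 + 1370) = -45849/3185/(-243956) = -45849/3185*(-1/243956) = 45849/776999860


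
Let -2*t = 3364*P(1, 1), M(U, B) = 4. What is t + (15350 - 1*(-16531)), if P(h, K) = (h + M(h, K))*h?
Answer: 23471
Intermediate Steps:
P(h, K) = h*(4 + h) (P(h, K) = (h + 4)*h = (4 + h)*h = h*(4 + h))
t = -8410 (t = -1682*1*(4 + 1) = -1682*1*5 = -1682*5 = -½*16820 = -8410)
t + (15350 - 1*(-16531)) = -8410 + (15350 - 1*(-16531)) = -8410 + (15350 + 16531) = -8410 + 31881 = 23471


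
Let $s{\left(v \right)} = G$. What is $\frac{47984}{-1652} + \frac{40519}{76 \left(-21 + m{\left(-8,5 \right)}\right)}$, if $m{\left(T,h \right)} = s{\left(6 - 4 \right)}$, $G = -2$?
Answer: $- \frac{37703355}{721924} \approx -52.226$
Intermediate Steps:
$s{\left(v \right)} = -2$
$m{\left(T,h \right)} = -2$
$\frac{47984}{-1652} + \frac{40519}{76 \left(-21 + m{\left(-8,5 \right)}\right)} = \frac{47984}{-1652} + \frac{40519}{76 \left(-21 - 2\right)} = 47984 \left(- \frac{1}{1652}\right) + \frac{40519}{76 \left(-23\right)} = - \frac{11996}{413} + \frac{40519}{-1748} = - \frac{11996}{413} + 40519 \left(- \frac{1}{1748}\right) = - \frac{11996}{413} - \frac{40519}{1748} = - \frac{37703355}{721924}$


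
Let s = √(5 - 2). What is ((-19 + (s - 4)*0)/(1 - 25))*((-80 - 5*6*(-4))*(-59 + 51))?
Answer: -760/3 ≈ -253.33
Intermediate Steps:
s = √3 ≈ 1.7320
((-19 + (s - 4)*0)/(1 - 25))*((-80 - 5*6*(-4))*(-59 + 51)) = ((-19 + (√3 - 4)*0)/(1 - 25))*((-80 - 5*6*(-4))*(-59 + 51)) = ((-19 + (-4 + √3)*0)/(-24))*((-80 - 30*(-4))*(-8)) = ((-19 + 0)*(-1/24))*((-80 + 120)*(-8)) = (-19*(-1/24))*(40*(-8)) = (19/24)*(-320) = -760/3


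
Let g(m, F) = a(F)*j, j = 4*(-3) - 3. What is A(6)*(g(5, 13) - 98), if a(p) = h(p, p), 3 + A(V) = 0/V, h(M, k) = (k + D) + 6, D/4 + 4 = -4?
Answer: -291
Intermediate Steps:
D = -32 (D = -16 + 4*(-4) = -16 - 16 = -32)
h(M, k) = -26 + k (h(M, k) = (k - 32) + 6 = (-32 + k) + 6 = -26 + k)
j = -15 (j = -12 - 3 = -15)
A(V) = -3 (A(V) = -3 + 0/V = -3 + 0 = -3)
a(p) = -26 + p
g(m, F) = 390 - 15*F (g(m, F) = (-26 + F)*(-15) = 390 - 15*F)
A(6)*(g(5, 13) - 98) = -3*((390 - 15*13) - 98) = -3*((390 - 195) - 98) = -3*(195 - 98) = -3*97 = -291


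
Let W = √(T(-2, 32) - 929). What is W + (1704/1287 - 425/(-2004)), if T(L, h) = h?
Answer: 146733/95524 + I*√897 ≈ 1.5361 + 29.95*I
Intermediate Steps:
W = I*√897 (W = √(32 - 929) = √(-897) = I*√897 ≈ 29.95*I)
W + (1704/1287 - 425/(-2004)) = I*√897 + (1704/1287 - 425/(-2004)) = I*√897 + (1704*(1/1287) - 425*(-1/2004)) = I*√897 + (568/429 + 425/2004) = I*√897 + 146733/95524 = 146733/95524 + I*√897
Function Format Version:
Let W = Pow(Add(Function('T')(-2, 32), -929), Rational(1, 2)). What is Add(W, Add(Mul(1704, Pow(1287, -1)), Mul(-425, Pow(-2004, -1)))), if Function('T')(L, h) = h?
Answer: Add(Rational(146733, 95524), Mul(I, Pow(897, Rational(1, 2)))) ≈ Add(1.5361, Mul(29.950, I))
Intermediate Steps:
W = Mul(I, Pow(897, Rational(1, 2))) (W = Pow(Add(32, -929), Rational(1, 2)) = Pow(-897, Rational(1, 2)) = Mul(I, Pow(897, Rational(1, 2))) ≈ Mul(29.950, I))
Add(W, Add(Mul(1704, Pow(1287, -1)), Mul(-425, Pow(-2004, -1)))) = Add(Mul(I, Pow(897, Rational(1, 2))), Add(Mul(1704, Pow(1287, -1)), Mul(-425, Pow(-2004, -1)))) = Add(Mul(I, Pow(897, Rational(1, 2))), Add(Mul(1704, Rational(1, 1287)), Mul(-425, Rational(-1, 2004)))) = Add(Mul(I, Pow(897, Rational(1, 2))), Add(Rational(568, 429), Rational(425, 2004))) = Add(Mul(I, Pow(897, Rational(1, 2))), Rational(146733, 95524)) = Add(Rational(146733, 95524), Mul(I, Pow(897, Rational(1, 2))))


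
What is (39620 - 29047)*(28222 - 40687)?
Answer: -131792445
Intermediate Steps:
(39620 - 29047)*(28222 - 40687) = 10573*(-12465) = -131792445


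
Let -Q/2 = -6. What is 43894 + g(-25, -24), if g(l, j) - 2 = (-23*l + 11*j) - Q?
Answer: 44195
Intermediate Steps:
Q = 12 (Q = -2*(-6) = 12)
g(l, j) = -10 - 23*l + 11*j (g(l, j) = 2 + ((-23*l + 11*j) - 1*12) = 2 + ((-23*l + 11*j) - 12) = 2 + (-12 - 23*l + 11*j) = -10 - 23*l + 11*j)
43894 + g(-25, -24) = 43894 + (-10 - 23*(-25) + 11*(-24)) = 43894 + (-10 + 575 - 264) = 43894 + 301 = 44195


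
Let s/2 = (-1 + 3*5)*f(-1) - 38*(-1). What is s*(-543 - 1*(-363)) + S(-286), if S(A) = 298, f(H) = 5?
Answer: -38582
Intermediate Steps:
s = 216 (s = 2*((-1 + 3*5)*5 - 38*(-1)) = 2*((-1 + 15)*5 + 38) = 2*(14*5 + 38) = 2*(70 + 38) = 2*108 = 216)
s*(-543 - 1*(-363)) + S(-286) = 216*(-543 - 1*(-363)) + 298 = 216*(-543 + 363) + 298 = 216*(-180) + 298 = -38880 + 298 = -38582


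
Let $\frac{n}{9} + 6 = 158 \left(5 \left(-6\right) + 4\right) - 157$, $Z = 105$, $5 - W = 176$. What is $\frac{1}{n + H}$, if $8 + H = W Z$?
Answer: $- \frac{1}{56402} \approx -1.773 \cdot 10^{-5}$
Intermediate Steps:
$W = -171$ ($W = 5 - 176 = -171$)
$n = -38439$ ($n = -54 + 9 \left(158 \left(5 \left(-6\right) + 4\right) - 157\right) = -54 + 9 \left(158 \left(-30 + 4\right) - 157\right) = -54 + 9 \left(158 \left(-26\right) - 157\right) = -54 + 9 \left(-4108 - 157\right) = -54 + 9 \left(-4265\right) = -54 - 38385 = -38439$)
$H = -17963$ ($H = -8 - 17955 = -17963$)
$\frac{1}{n + H} = \frac{1}{-38439 - 17963} = \frac{1}{-56402} = - \frac{1}{56402}$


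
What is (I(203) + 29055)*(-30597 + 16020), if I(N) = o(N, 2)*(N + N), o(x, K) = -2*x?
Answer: 1979279637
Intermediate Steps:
I(N) = -4*N² (I(N) = (-2*N)*(N + N) = (-2*N)*(2*N) = -4*N²)
(I(203) + 29055)*(-30597 + 16020) = (-4*203² + 29055)*(-30597 + 16020) = (-4*41209 + 29055)*(-14577) = (-164836 + 29055)*(-14577) = -135781*(-14577) = 1979279637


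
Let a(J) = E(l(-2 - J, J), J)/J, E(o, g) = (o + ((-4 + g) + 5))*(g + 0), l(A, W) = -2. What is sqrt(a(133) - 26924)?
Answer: 2*I*sqrt(6698) ≈ 163.68*I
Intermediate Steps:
E(o, g) = g*(1 + g + o) (E(o, g) = (o + (1 + g))*g = (1 + g + o)*g = g*(1 + g + o))
a(J) = -1 + J (a(J) = (J*(1 + J - 2))/J = (J*(-1 + J))/J = -1 + J)
sqrt(a(133) - 26924) = sqrt((-1 + 133) - 26924) = sqrt(132 - 26924) = sqrt(-26792) = 2*I*sqrt(6698)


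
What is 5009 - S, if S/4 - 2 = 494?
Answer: 3025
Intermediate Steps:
S = 1984 (S = 8 + 4*494 = 8 + 1976 = 1984)
5009 - S = 5009 - 1*1984 = 5009 - 1984 = 3025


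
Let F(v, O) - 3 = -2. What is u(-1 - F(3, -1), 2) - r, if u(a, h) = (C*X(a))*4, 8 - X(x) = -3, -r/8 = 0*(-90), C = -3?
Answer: -132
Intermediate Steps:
F(v, O) = 1 (F(v, O) = 3 - 2 = 1)
r = 0 (r = -0*(-90) = -8*0 = 0)
X(x) = 11 (X(x) = 8 - 1*(-3) = 8 + 3 = 11)
u(a, h) = -132 (u(a, h) = -3*11*4 = -33*4 = -132)
u(-1 - F(3, -1), 2) - r = -132 - 1*0 = -132 + 0 = -132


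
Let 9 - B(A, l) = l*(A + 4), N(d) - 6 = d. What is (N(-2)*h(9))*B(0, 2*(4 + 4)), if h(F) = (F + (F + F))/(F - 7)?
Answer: -2970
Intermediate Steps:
N(d) = 6 + d
B(A, l) = 9 - l*(4 + A) (B(A, l) = 9 - l*(A + 4) = 9 - l*(4 + A))
h(F) = 3*F/(-7 + F) (h(F) = (F + 2*F)/(-7 + F) = (3*F)/(-7 + F) = 3*F/(-7 + F))
(N(-2)*h(9))*B(0, 2*(4 + 4)) = ((6 - 2)*(3*9/(-7 + 9)))*(9 - 8*(4 + 4) - 1*0*2*(4 + 4)) = (4*(3*9/2))*(9 - 8*8 - 1*0*2*8) = (4*(3*9*(½)))*(9 - 4*16 - 1*0*16) = (4*(27/2))*(9 - 64 + 0) = 54*(-55) = -2970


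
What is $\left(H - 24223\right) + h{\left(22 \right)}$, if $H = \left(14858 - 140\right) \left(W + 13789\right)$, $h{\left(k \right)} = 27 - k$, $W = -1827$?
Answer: $176032498$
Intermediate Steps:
$H = 176056716$ ($H = \left(14858 - 140\right) \left(-1827 + 13789\right) = 14718 \cdot 11962 = 176056716$)
$\left(H - 24223\right) + h{\left(22 \right)} = \left(176056716 - 24223\right) + \left(27 - 22\right) = 176032493 + \left(27 - 22\right) = 176032493 + 5 = 176032498$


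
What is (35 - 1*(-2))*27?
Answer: 999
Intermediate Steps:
(35 - 1*(-2))*27 = (35 + 2)*27 = 37*27 = 999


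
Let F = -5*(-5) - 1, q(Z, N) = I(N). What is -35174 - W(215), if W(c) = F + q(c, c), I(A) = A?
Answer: -35413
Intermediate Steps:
q(Z, N) = N
F = 24 (F = 25 - 1 = 24)
W(c) = 24 + c
-35174 - W(215) = -35174 - (24 + 215) = -35174 - 1*239 = -35174 - 239 = -35413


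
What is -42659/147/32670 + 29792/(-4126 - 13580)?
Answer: -23971850389/14172147990 ≈ -1.6915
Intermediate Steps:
-42659/147/32670 + 29792/(-4126 - 13580) = -42659*1/147*(1/32670) + 29792/(-17706) = -42659/147*1/32670 + 29792*(-1/17706) = -42659/4802490 - 14896/8853 = -23971850389/14172147990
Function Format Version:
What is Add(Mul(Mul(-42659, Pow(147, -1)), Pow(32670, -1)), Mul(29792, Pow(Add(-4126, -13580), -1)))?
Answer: Rational(-23971850389, 14172147990) ≈ -1.6915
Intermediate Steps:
Add(Mul(Mul(-42659, Pow(147, -1)), Pow(32670, -1)), Mul(29792, Pow(Add(-4126, -13580), -1))) = Add(Mul(Mul(-42659, Rational(1, 147)), Rational(1, 32670)), Mul(29792, Pow(-17706, -1))) = Add(Mul(Rational(-42659, 147), Rational(1, 32670)), Mul(29792, Rational(-1, 17706))) = Add(Rational(-42659, 4802490), Rational(-14896, 8853)) = Rational(-23971850389, 14172147990)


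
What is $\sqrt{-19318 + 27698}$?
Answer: $2 \sqrt{2095} \approx 91.542$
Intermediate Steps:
$\sqrt{-19318 + 27698} = \sqrt{8380} = 2 \sqrt{2095}$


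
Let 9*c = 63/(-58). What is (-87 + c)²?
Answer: 25532809/3364 ≈ 7590.0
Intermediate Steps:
c = -7/58 (c = (63/(-58))/9 = (63*(-1/58))/9 = (⅑)*(-63/58) = -7/58 ≈ -0.12069)
(-87 + c)² = (-87 - 7/58)² = (-5053/58)² = 25532809/3364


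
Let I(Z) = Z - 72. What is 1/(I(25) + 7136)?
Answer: 1/7089 ≈ 0.00014106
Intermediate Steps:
I(Z) = -72 + Z
1/(I(25) + 7136) = 1/((-72 + 25) + 7136) = 1/(-47 + 7136) = 1/7089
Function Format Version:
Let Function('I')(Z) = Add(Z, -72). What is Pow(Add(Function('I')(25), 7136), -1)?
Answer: Rational(1, 7089) ≈ 0.00014106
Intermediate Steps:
Function('I')(Z) = Add(-72, Z)
Pow(Add(Function('I')(25), 7136), -1) = Pow(Add(Add(-72, 25), 7136), -1) = Pow(Add(-47, 7136), -1) = Pow(7089, -1) = Rational(1, 7089)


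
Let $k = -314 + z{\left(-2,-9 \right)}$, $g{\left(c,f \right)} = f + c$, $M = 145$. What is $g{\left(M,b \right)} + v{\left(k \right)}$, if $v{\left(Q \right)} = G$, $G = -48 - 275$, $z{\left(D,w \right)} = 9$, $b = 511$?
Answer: $333$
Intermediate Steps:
$g{\left(c,f \right)} = c + f$
$k = -305$ ($k = -314 + 9 = -305$)
$G = -323$ ($G = -48 - 275 = -323$)
$v{\left(Q \right)} = -323$
$g{\left(M,b \right)} + v{\left(k \right)} = \left(145 + 511\right) - 323 = 656 - 323 = 333$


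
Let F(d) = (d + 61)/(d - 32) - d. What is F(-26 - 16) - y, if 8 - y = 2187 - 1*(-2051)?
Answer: 316109/74 ≈ 4271.7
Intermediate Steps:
y = -4230 (y = 8 - (2187 - 1*(-2051)) = 8 - (2187 + 2051) = 8 - 1*4238 = 8 - 4238 = -4230)
F(d) = -d + (61 + d)/(-32 + d) (F(d) = (61 + d)/(-32 + d) - d = -d + (61 + d)/(-32 + d))
F(-26 - 16) - y = (61 - (-26 - 16)**2 + 33*(-26 - 16))/(-32 + (-26 - 16)) - 1*(-4230) = (61 - 1*(-42)**2 + 33*(-42))/(-32 - 42) + 4230 = (61 - 1*1764 - 1386)/(-74) + 4230 = -(61 - 1764 - 1386)/74 + 4230 = -1/74*(-3089) + 4230 = 3089/74 + 4230 = 316109/74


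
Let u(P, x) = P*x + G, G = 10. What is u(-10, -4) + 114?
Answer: 164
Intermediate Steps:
u(P, x) = 10 + P*x (u(P, x) = P*x + 10 = 10 + P*x)
u(-10, -4) + 114 = (10 - 10*(-4)) + 114 = (10 + 40) + 114 = 50 + 114 = 164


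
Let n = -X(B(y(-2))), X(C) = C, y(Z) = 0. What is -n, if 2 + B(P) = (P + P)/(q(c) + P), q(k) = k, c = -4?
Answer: -2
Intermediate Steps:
B(P) = -2 + 2*P/(-4 + P) (B(P) = -2 + (P + P)/(-4 + P) = -2 + (2*P)/(-4 + P) = -2 + 2*P/(-4 + P))
n = 2 (n = -8/(-4 + 0) = -8/(-4) = -8*(-1)/4 = -1*(-2) = 2)
-n = -1*2 = -2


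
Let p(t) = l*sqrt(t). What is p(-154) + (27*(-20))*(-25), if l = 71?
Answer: 13500 + 71*I*sqrt(154) ≈ 13500.0 + 881.09*I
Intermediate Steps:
p(t) = 71*sqrt(t)
p(-154) + (27*(-20))*(-25) = 71*sqrt(-154) + (27*(-20))*(-25) = 71*(I*sqrt(154)) - 540*(-25) = 71*I*sqrt(154) + 13500 = 13500 + 71*I*sqrt(154)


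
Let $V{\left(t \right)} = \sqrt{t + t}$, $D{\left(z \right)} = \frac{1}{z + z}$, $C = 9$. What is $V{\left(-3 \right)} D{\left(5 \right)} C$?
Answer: $\frac{9 i \sqrt{6}}{10} \approx 2.2045 i$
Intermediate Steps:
$D{\left(z \right)} = \frac{1}{2 z}$
$V{\left(t \right)} = \sqrt{2} \sqrt{t}$ ($V{\left(t \right)} = \sqrt{2 t} = \sqrt{2} \sqrt{t}$)
$V{\left(-3 \right)} D{\left(5 \right)} C = \sqrt{2} \sqrt{-3} \frac{1}{2 \cdot 5} \cdot 9 = \sqrt{2} i \sqrt{3} \cdot \frac{1}{2} \cdot \frac{1}{5} \cdot 9 = i \sqrt{6} \cdot \frac{1}{10} \cdot 9 = \frac{i \sqrt{6}}{10} \cdot 9 = \frac{9 i \sqrt{6}}{10}$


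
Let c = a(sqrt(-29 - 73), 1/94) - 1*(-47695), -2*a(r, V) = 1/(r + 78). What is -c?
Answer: (-95390*sqrt(102) + 7440419*I)/(2*(sqrt(102) - 78*I)) ≈ -47695.0 - 0.00081635*I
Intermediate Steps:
a(r, V) = -1/(2*(78 + r)) (a(r, V) = -1/(2*(r + 78)) = -1/(2*(78 + r)))
c = 47695 - 1/(156 + 2*I*sqrt(102)) (c = -1/(156 + 2*sqrt(-29 - 73)) - 1*(-47695) = -1/(156 + 2*sqrt(-102)) + 47695 = -1/(156 + 2*(I*sqrt(102))) + 47695 = -1/(156 + 2*I*sqrt(102)) + 47695 = 47695 - 1/(156 + 2*I*sqrt(102)) ≈ 47695.0 + 0.00081632*I)
-c = -(98347077/2062 + I*sqrt(102)/12372) = -98347077/2062 - I*sqrt(102)/12372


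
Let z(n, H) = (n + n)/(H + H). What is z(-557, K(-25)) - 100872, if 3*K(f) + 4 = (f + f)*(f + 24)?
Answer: -4641783/46 ≈ -1.0091e+5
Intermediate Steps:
K(f) = -4/3 + 2*f*(24 + f)/3 (K(f) = -4/3 + ((f + f)*(f + 24))/3 = -4/3 + ((2*f)*(24 + f))/3 = -4/3 + (2*f*(24 + f))/3 = -4/3 + 2*f*(24 + f)/3)
z(n, H) = n/H (z(n, H) = (2*n)/((2*H)) = (2*n)*(1/(2*H)) = n/H)
z(-557, K(-25)) - 100872 = -557/(-4/3 + 16*(-25) + (⅔)*(-25)²) - 100872 = -557/(-4/3 - 400 + (⅔)*625) - 100872 = -557/(-4/3 - 400 + 1250/3) - 100872 = -557/46/3 - 100872 = -557*3/46 - 100872 = -1671/46 - 100872 = -4641783/46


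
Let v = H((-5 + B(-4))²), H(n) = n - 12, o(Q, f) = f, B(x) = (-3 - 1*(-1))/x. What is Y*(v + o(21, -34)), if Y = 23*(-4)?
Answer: 2369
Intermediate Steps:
B(x) = -2/x (B(x) = (-3 + 1)/x = -2/x)
Y = -92
H(n) = -12 + n
v = 33/4 (v = -12 + (-5 - 2/(-4))² = -12 + (-5 - 2*(-¼))² = -12 + (-5 + ½)² = -12 + (-9/2)² = -12 + 81/4 = 33/4 ≈ 8.2500)
Y*(v + o(21, -34)) = -92*(33/4 - 34) = -92*(-103/4) = 2369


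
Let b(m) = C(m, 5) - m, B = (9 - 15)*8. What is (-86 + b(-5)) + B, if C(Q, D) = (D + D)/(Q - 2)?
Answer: -913/7 ≈ -130.43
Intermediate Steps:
C(Q, D) = 2*D/(-2 + Q) (C(Q, D) = (2*D)/(-2 + Q) = 2*D/(-2 + Q))
B = -48 (B = -6*8 = -48)
b(m) = -m + 10/(-2 + m) (b(m) = 2*5/(-2 + m) - m = 10/(-2 + m) - m = -m + 10/(-2 + m))
(-86 + b(-5)) + B = (-86 + (10 - 1*(-5)*(-2 - 5))/(-2 - 5)) - 48 = (-86 + (10 - 1*(-5)*(-7))/(-7)) - 48 = (-86 - (10 - 35)/7) - 48 = (-86 - 1/7*(-25)) - 48 = (-86 + 25/7) - 48 = -577/7 - 48 = -913/7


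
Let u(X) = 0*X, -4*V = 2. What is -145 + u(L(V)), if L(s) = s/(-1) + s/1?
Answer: -145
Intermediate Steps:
V = -1/2 (V = -1/4*2 = -1/2 ≈ -0.50000)
L(s) = 0 (L(s) = s*(-1) + s*1 = -s + s = 0)
u(X) = 0
-145 + u(L(V)) = -145 + 0 = -145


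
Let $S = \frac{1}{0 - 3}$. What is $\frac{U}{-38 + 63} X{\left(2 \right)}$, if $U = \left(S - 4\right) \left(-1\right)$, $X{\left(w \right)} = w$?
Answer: $\frac{26}{75} \approx 0.34667$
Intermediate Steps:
$S = - \frac{1}{3}$ ($S = \frac{1}{-3} = - \frac{1}{3} \approx -0.33333$)
$U = \frac{13}{3}$ ($U = \left(- \frac{1}{3} - 4\right) \left(-1\right) = \left(- \frac{13}{3}\right) \left(-1\right) = \frac{13}{3} \approx 4.3333$)
$\frac{U}{-38 + 63} X{\left(2 \right)} = \frac{13}{3 \left(-38 + 63\right)} 2 = \frac{13}{3 \cdot 25} \cdot 2 = \frac{13}{3} \cdot \frac{1}{25} \cdot 2 = \frac{13}{75} \cdot 2 = \frac{26}{75}$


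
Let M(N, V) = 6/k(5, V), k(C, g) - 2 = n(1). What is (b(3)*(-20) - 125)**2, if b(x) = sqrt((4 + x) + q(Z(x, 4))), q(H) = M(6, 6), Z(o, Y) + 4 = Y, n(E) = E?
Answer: 34225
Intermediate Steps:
Z(o, Y) = -4 + Y
k(C, g) = 3 (k(C, g) = 2 + 1 = 3)
M(N, V) = 2 (M(N, V) = 6/3 = 6*(1/3) = 2)
q(H) = 2
b(x) = sqrt(6 + x) (b(x) = sqrt((4 + x) + 2) = sqrt(6 + x))
(b(3)*(-20) - 125)**2 = (sqrt(6 + 3)*(-20) - 125)**2 = (sqrt(9)*(-20) - 125)**2 = (3*(-20) - 125)**2 = (-60 - 125)**2 = (-185)**2 = 34225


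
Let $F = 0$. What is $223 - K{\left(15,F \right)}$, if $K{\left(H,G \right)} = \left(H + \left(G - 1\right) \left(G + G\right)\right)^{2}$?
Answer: $-2$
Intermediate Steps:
$K{\left(H,G \right)} = \left(H + 2 G \left(-1 + G\right)\right)^{2}$ ($K{\left(H,G \right)} = \left(H + \left(-1 + G\right) 2 G\right)^{2} = \left(H + 2 G \left(-1 + G\right)\right)^{2}$)
$223 - K{\left(15,F \right)} = 223 - \left(15 - 0 + 2 \cdot 0^{2}\right)^{2} = 223 - \left(15 + 0 + 2 \cdot 0\right)^{2} = 223 - \left(15 + 0 + 0\right)^{2} = 223 - 15^{2} = 223 - 225 = -2$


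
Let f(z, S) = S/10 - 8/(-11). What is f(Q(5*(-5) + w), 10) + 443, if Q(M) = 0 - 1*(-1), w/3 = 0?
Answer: 4892/11 ≈ 444.73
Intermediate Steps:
w = 0 (w = 3*0 = 0)
Q(M) = 1 (Q(M) = 0 + 1 = 1)
f(z, S) = 8/11 + S/10 (f(z, S) = S*(⅒) - 8*(-1/11) = S/10 + 8/11 = 8/11 + S/10)
f(Q(5*(-5) + w), 10) + 443 = (8/11 + (⅒)*10) + 443 = (8/11 + 1) + 443 = 19/11 + 443 = 4892/11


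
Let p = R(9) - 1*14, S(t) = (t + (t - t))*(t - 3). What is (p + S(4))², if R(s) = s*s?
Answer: 5041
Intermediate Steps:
R(s) = s²
S(t) = t*(-3 + t) (S(t) = (t + 0)*(-3 + t) = t*(-3 + t))
p = 67 (p = 9² - 1*14 = 81 - 14 = 67)
(p + S(4))² = (67 + 4*(-3 + 4))² = (67 + 4*1)² = (67 + 4)² = 71² = 5041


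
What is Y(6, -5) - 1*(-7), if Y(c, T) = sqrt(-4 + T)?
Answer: 7 + 3*I ≈ 7.0 + 3.0*I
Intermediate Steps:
Y(6, -5) - 1*(-7) = sqrt(-4 - 5) - 1*(-7) = sqrt(-9) + 7 = 3*I + 7 = 7 + 3*I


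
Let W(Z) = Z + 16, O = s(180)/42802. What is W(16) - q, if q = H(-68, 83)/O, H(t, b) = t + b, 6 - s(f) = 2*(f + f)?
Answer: 110813/119 ≈ 931.20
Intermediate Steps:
s(f) = 6 - 4*f (s(f) = 6 - 2*(f + f) = 6 - 2*2*f = 6 - 4*f)
O = -357/21401 (O = (6 - 4*180)/42802 = (6 - 720)*(1/42802) = -714*1/42802 = -357/21401 ≈ -0.016681)
H(t, b) = b + t
q = -107005/119 (q = (83 - 68)/(-357/21401) = 15*(-21401/357) = -107005/119 ≈ -899.20)
W(Z) = 16 + Z
W(16) - q = (16 + 16) - 1*(-107005/119) = 32 + 107005/119 = 110813/119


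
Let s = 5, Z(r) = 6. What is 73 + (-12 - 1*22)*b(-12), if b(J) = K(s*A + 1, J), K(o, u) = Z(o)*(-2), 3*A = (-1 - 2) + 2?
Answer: 481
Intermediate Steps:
A = -⅓ (A = ((-1 - 2) + 2)/3 = (-3 + 2)/3 = (⅓)*(-1) = -⅓ ≈ -0.33333)
K(o, u) = -12 (K(o, u) = 6*(-2) = -12)
b(J) = -12
73 + (-12 - 1*22)*b(-12) = 73 + (-12 - 1*22)*(-12) = 73 + (-12 - 22)*(-12) = 73 - 34*(-12) = 73 + 408 = 481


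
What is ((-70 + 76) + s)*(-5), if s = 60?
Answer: -330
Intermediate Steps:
((-70 + 76) + s)*(-5) = ((-70 + 76) + 60)*(-5) = (6 + 60)*(-5) = 66*(-5) = -330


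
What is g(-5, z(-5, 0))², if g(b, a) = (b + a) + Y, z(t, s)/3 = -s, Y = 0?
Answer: 25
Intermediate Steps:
z(t, s) = -3*s (z(t, s) = 3*(-s) = -3*s)
g(b, a) = a + b (g(b, a) = (b + a) + 0 = (a + b) + 0 = a + b)
g(-5, z(-5, 0))² = (-3*0 - 5)² = (0 - 5)² = (-5)² = 25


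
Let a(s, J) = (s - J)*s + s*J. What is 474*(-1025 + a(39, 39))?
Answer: 235104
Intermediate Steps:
a(s, J) = J*s + s*(s - J) (a(s, J) = s*(s - J) + J*s = J*s + s*(s - J))
474*(-1025 + a(39, 39)) = 474*(-1025 + 39²) = 474*(-1025 + 1521) = 474*496 = 235104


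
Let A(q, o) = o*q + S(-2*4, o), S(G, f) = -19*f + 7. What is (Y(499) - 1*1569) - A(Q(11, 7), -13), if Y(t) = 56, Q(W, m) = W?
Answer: -1624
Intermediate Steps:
S(G, f) = 7 - 19*f
A(q, o) = 7 - 19*o + o*q (A(q, o) = o*q + (7 - 19*o) = 7 - 19*o + o*q)
(Y(499) - 1*1569) - A(Q(11, 7), -13) = (56 - 1*1569) - (7 - 19*(-13) - 13*11) = (56 - 1569) - (7 + 247 - 143) = -1513 - 1*111 = -1513 - 111 = -1624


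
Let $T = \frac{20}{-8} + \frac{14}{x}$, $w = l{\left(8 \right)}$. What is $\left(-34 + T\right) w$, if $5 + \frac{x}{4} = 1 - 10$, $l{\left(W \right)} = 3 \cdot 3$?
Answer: $- \frac{1323}{4} \approx -330.75$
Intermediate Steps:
$l{\left(W \right)} = 9$
$w = 9$
$x = -56$ ($x = -20 + 4 \left(1 - 10\right) = -20 + 4 \left(-9\right) = -20 - 36 = -56$)
$T = - \frac{11}{4}$ ($T = \frac{20}{-8} + \frac{14}{-56} = 20 \left(- \frac{1}{8}\right) + 14 \left(- \frac{1}{56}\right) = - \frac{5}{2} - \frac{1}{4} = - \frac{11}{4} \approx -2.75$)
$\left(-34 + T\right) w = \left(-34 - \frac{11}{4}\right) 9 = \left(- \frac{147}{4}\right) 9 = - \frac{1323}{4}$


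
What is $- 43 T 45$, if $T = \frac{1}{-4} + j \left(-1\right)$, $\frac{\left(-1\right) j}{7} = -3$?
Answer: $\frac{164475}{4} \approx 41119.0$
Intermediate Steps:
$j = 21$ ($j = \left(-7\right) \left(-3\right) = 21$)
$T = - \frac{85}{4}$ ($T = \frac{1}{-4} + 21 \left(-1\right) = - \frac{1}{4} - 21 = - \frac{85}{4} \approx -21.25$)
$- 43 T 45 = \left(-43\right) \left(- \frac{85}{4}\right) 45 = \frac{3655}{4} \cdot 45 = \frac{164475}{4}$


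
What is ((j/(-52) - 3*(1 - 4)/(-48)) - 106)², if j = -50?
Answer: 479040769/43264 ≈ 11073.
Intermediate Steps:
((j/(-52) - 3*(1 - 4)/(-48)) - 106)² = ((-50/(-52) - 3*(1 - 4)/(-48)) - 106)² = ((-50*(-1/52) - 3*(-3)*(-1/48)) - 106)² = ((25/26 + 9*(-1/48)) - 106)² = ((25/26 - 3/16) - 106)² = (161/208 - 106)² = (-21887/208)² = 479040769/43264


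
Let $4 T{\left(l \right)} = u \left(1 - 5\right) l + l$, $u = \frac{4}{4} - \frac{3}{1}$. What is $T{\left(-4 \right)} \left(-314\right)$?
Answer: $2826$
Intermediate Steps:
$u = -2$ ($u = 4 \cdot \frac{1}{4} - 3 = 1 - 3 = -2$)
$T{\left(l \right)} = \frac{9 l}{4}$ ($T{\left(l \right)} = \frac{- 2 \left(1 - 5\right) l + l}{4} = \frac{- 2 \left(- 4 l\right) + l}{4} = \frac{8 l + l}{4} = \frac{9 l}{4}$)
$T{\left(-4 \right)} \left(-314\right) = \frac{9}{4} \left(-4\right) \left(-314\right) = \left(-9\right) \left(-314\right) = 2826$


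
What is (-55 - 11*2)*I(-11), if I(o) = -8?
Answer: 616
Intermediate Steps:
(-55 - 11*2)*I(-11) = (-55 - 11*2)*(-8) = (-55 - 22)*(-8) = -77*(-8) = 616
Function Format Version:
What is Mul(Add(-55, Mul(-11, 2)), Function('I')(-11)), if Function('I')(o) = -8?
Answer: 616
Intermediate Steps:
Mul(Add(-55, Mul(-11, 2)), Function('I')(-11)) = Mul(Add(-55, Mul(-11, 2)), -8) = Mul(Add(-55, -22), -8) = Mul(-77, -8) = 616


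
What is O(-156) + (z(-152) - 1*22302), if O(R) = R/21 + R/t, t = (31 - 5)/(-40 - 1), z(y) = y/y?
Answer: -154437/7 ≈ -22062.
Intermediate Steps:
z(y) = 1
t = -26/41 (t = 26/(-41) = 26*(-1/41) = -26/41 ≈ -0.63415)
O(R) = -835*R/546 (O(R) = R/21 + R/(-26/41) = R*(1/21) + R*(-41/26) = R/21 - 41*R/26 = -835*R/546)
O(-156) + (z(-152) - 1*22302) = -835/546*(-156) + (1 - 1*22302) = 1670/7 + (1 - 22302) = 1670/7 - 22301 = -154437/7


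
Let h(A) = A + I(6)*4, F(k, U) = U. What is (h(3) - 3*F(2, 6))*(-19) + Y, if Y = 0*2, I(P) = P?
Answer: -171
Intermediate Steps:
h(A) = 24 + A (h(A) = A + 6*4 = A + 24 = 24 + A)
Y = 0
(h(3) - 3*F(2, 6))*(-19) + Y = ((24 + 3) - 3*6)*(-19) + 0 = (27 - 18)*(-19) + 0 = 9*(-19) + 0 = -171 + 0 = -171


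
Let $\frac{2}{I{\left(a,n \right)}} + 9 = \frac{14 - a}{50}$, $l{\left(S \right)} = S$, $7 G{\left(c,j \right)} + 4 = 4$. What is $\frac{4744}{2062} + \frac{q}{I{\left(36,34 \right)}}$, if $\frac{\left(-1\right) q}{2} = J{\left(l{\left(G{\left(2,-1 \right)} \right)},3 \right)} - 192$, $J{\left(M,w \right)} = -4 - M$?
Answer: $- \frac{47630636}{25775} \approx -1847.9$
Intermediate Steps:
$G{\left(c,j \right)} = 0$ ($G{\left(c,j \right)} = - \frac{4}{7} + \frac{1}{7} \cdot 4 = - \frac{4}{7} + \frac{4}{7} = 0$)
$I{\left(a,n \right)} = \frac{2}{- \frac{218}{25} - \frac{a}{50}}$ ($I{\left(a,n \right)} = \frac{2}{-9 + \frac{14 - a}{50}} = \frac{2}{-9 + \left(14 - a\right) \frac{1}{50}} = \frac{2}{-9 - \left(- \frac{7}{25} + \frac{a}{50}\right)} = \frac{2}{- \frac{218}{25} - \frac{a}{50}}$)
$q = 392$ ($q = - 2 \left(\left(-4 - 0\right) - 192\right) = - 2 \left(\left(-4 + 0\right) - 192\right) = - 2 \left(-4 - 192\right) = \left(-2\right) \left(-196\right) = 392$)
$\frac{4744}{2062} + \frac{q}{I{\left(36,34 \right)}} = \frac{4744}{2062} + \frac{392}{\left(-100\right) \frac{1}{436 + 36}} = 4744 \cdot \frac{1}{2062} + \frac{392}{\left(-100\right) \frac{1}{472}} = \frac{2372}{1031} + \frac{392}{\left(-100\right) \frac{1}{472}} = \frac{2372}{1031} + \frac{392}{- \frac{25}{118}} = \frac{2372}{1031} + 392 \left(- \frac{118}{25}\right) = \frac{2372}{1031} - \frac{46256}{25} = - \frac{47630636}{25775}$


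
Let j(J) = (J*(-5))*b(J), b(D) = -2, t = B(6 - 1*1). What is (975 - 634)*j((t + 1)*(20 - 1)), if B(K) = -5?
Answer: -259160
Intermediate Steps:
t = -5
j(J) = 10*J (j(J) = (J*(-5))*(-2) = -5*J*(-2) = 10*J)
(975 - 634)*j((t + 1)*(20 - 1)) = (975 - 634)*(10*((-5 + 1)*(20 - 1))) = 341*(10*(-4*19)) = 341*(10*(-76)) = 341*(-760) = -259160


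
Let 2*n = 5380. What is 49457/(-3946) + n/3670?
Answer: -17089245/1448182 ≈ -11.800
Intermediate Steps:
n = 2690 (n = (½)*5380 = 2690)
49457/(-3946) + n/3670 = 49457/(-3946) + 2690/3670 = 49457*(-1/3946) + 2690*(1/3670) = -49457/3946 + 269/367 = -17089245/1448182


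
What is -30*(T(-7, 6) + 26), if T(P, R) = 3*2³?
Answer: -1500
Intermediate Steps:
T(P, R) = 24 (T(P, R) = 3*8 = 24)
-30*(T(-7, 6) + 26) = -30*(24 + 26) = -30*50 = -1500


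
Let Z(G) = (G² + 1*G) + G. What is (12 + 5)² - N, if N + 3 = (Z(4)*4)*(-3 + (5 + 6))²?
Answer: -5852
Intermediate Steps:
Z(G) = G² + 2*G (Z(G) = (G² + G) + G = (G + G²) + G = G² + 2*G)
N = 6141 (N = -3 + ((4*(2 + 4))*4)*(-3 + (5 + 6))² = -3 + ((4*6)*4)*(-3 + 11)² = -3 + (24*4)*8² = -3 + 96*64 = -3 + 6144 = 6141)
(12 + 5)² - N = (12 + 5)² - 1*6141 = 17² - 6141 = 289 - 6141 = -5852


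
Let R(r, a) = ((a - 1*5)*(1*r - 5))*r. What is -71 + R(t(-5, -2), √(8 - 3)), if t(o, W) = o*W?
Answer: -321 + 50*√5 ≈ -209.20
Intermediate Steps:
t(o, W) = W*o
R(r, a) = r*(-5 + a)*(-5 + r) (R(r, a) = ((a - 5)*(r - 5))*r = ((-5 + a)*(-5 + r))*r = r*(-5 + a)*(-5 + r))
-71 + R(t(-5, -2), √(8 - 3)) = -71 + (-2*(-5))*(25 - 5*√(8 - 3) - (-10)*(-5) + √(8 - 3)*(-2*(-5))) = -71 + 10*(25 - 5*√5 - 5*10 + √5*10) = -71 + 10*(25 - 5*√5 - 50 + 10*√5) = -71 + 10*(-25 + 5*√5) = -71 + (-250 + 50*√5) = -321 + 50*√5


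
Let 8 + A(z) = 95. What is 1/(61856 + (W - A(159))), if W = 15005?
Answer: 1/76774 ≈ 1.3025e-5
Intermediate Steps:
A(z) = 87 (A(z) = -8 + 95 = 87)
1/(61856 + (W - A(159))) = 1/(61856 + (15005 - 1*87)) = 1/(61856 + (15005 - 87)) = 1/(61856 + 14918) = 1/76774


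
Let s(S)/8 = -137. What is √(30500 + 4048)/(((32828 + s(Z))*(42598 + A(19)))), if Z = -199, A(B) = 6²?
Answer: √8637/676431044 ≈ 1.3739e-7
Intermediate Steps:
A(B) = 36
s(S) = -1096 (s(S) = 8*(-137) = -1096)
√(30500 + 4048)/(((32828 + s(Z))*(42598 + A(19)))) = √(30500 + 4048)/(((32828 - 1096)*(42598 + 36))) = √34548/((31732*42634)) = (2*√8637)/1352862088 = (2*√8637)*(1/1352862088) = √8637/676431044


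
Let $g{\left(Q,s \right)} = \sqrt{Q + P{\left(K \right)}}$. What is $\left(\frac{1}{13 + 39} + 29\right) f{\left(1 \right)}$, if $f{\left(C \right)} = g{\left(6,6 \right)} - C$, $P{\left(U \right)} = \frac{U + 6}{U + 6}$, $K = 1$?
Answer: $- \frac{1509}{52} + \frac{1509 \sqrt{7}}{52} \approx 47.758$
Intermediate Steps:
$P{\left(U \right)} = 1$ ($P{\left(U \right)} = \frac{6 + U}{6 + U} = 1$)
$g{\left(Q,s \right)} = \sqrt{1 + Q}$ ($g{\left(Q,s \right)} = \sqrt{Q + 1} = \sqrt{1 + Q}$)
$f{\left(C \right)} = \sqrt{7} - C$ ($f{\left(C \right)} = \sqrt{1 + 6} - C = \sqrt{7} - C$)
$\left(\frac{1}{13 + 39} + 29\right) f{\left(1 \right)} = \left(\frac{1}{13 + 39} + 29\right) \left(\sqrt{7} - 1\right) = \left(\frac{1}{52} + 29\right) \left(\sqrt{7} - 1\right) = \left(\frac{1}{52} + 29\right) \left(-1 + \sqrt{7}\right) = \frac{1509 \left(-1 + \sqrt{7}\right)}{52} = - \frac{1509}{52} + \frac{1509 \sqrt{7}}{52}$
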